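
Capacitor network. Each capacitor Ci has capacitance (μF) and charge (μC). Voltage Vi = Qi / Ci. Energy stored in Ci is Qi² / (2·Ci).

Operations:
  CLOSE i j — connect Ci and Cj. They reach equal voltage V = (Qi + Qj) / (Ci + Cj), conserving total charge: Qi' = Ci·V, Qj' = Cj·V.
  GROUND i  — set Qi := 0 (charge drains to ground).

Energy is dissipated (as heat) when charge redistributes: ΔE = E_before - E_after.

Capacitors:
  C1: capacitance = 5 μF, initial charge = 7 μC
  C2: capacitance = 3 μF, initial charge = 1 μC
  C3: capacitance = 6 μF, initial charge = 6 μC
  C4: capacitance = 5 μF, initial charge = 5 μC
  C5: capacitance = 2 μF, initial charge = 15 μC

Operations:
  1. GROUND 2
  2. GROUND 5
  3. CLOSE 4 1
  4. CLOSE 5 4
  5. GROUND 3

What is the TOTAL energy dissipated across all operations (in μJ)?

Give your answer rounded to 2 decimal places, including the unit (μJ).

Answer: 60.65 μJ

Derivation:
Initial: C1(5μF, Q=7μC, V=1.40V), C2(3μF, Q=1μC, V=0.33V), C3(6μF, Q=6μC, V=1.00V), C4(5μF, Q=5μC, V=1.00V), C5(2μF, Q=15μC, V=7.50V)
Op 1: GROUND 2: Q2=0; energy lost=0.167
Op 2: GROUND 5: Q5=0; energy lost=56.250
Op 3: CLOSE 4-1: Q_total=12.00, C_total=10.00, V=1.20; Q4=6.00, Q1=6.00; dissipated=0.200
Op 4: CLOSE 5-4: Q_total=6.00, C_total=7.00, V=0.86; Q5=1.71, Q4=4.29; dissipated=1.029
Op 5: GROUND 3: Q3=0; energy lost=3.000
Total dissipated: 60.645 μJ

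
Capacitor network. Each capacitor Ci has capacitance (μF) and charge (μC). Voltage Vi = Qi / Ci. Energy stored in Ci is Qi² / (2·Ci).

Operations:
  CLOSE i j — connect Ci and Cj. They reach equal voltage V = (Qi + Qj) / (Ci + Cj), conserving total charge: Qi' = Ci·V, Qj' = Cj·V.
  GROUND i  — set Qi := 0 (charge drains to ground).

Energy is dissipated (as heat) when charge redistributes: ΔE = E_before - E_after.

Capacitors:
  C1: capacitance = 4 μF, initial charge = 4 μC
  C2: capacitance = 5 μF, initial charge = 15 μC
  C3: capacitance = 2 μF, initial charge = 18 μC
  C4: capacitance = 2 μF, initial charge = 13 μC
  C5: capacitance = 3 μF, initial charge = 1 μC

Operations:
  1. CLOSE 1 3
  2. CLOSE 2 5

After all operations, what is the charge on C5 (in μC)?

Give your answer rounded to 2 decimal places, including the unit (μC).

Answer: 6.00 μC

Derivation:
Initial: C1(4μF, Q=4μC, V=1.00V), C2(5μF, Q=15μC, V=3.00V), C3(2μF, Q=18μC, V=9.00V), C4(2μF, Q=13μC, V=6.50V), C5(3μF, Q=1μC, V=0.33V)
Op 1: CLOSE 1-3: Q_total=22.00, C_total=6.00, V=3.67; Q1=14.67, Q3=7.33; dissipated=42.667
Op 2: CLOSE 2-5: Q_total=16.00, C_total=8.00, V=2.00; Q2=10.00, Q5=6.00; dissipated=6.667
Final charges: Q1=14.67, Q2=10.00, Q3=7.33, Q4=13.00, Q5=6.00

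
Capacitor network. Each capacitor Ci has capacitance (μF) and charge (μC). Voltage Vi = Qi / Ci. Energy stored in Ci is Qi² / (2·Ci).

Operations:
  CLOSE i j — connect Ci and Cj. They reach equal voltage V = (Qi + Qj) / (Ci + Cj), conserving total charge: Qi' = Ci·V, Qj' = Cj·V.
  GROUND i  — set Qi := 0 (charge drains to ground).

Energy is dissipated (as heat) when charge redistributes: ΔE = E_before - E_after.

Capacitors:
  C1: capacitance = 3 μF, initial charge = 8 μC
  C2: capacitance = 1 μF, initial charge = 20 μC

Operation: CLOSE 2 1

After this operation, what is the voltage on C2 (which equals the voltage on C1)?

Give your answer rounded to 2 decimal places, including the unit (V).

Answer: 7.00 V

Derivation:
Initial: C1(3μF, Q=8μC, V=2.67V), C2(1μF, Q=20μC, V=20.00V)
Op 1: CLOSE 2-1: Q_total=28.00, C_total=4.00, V=7.00; Q2=7.00, Q1=21.00; dissipated=112.667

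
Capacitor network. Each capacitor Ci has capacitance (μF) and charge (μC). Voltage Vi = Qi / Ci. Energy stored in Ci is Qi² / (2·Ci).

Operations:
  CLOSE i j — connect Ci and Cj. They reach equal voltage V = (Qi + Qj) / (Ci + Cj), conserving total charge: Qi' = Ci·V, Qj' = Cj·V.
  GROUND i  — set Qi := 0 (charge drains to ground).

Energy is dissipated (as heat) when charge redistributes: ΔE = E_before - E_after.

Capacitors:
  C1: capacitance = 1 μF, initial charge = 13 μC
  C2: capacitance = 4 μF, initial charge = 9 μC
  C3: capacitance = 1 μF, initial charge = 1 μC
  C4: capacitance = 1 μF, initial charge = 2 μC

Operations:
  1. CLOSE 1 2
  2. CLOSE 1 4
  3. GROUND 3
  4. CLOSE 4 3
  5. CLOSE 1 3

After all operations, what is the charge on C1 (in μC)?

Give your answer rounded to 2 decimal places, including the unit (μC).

Answer: 2.40 μC

Derivation:
Initial: C1(1μF, Q=13μC, V=13.00V), C2(4μF, Q=9μC, V=2.25V), C3(1μF, Q=1μC, V=1.00V), C4(1μF, Q=2μC, V=2.00V)
Op 1: CLOSE 1-2: Q_total=22.00, C_total=5.00, V=4.40; Q1=4.40, Q2=17.60; dissipated=46.225
Op 2: CLOSE 1-4: Q_total=6.40, C_total=2.00, V=3.20; Q1=3.20, Q4=3.20; dissipated=1.440
Op 3: GROUND 3: Q3=0; energy lost=0.500
Op 4: CLOSE 4-3: Q_total=3.20, C_total=2.00, V=1.60; Q4=1.60, Q3=1.60; dissipated=2.560
Op 5: CLOSE 1-3: Q_total=4.80, C_total=2.00, V=2.40; Q1=2.40, Q3=2.40; dissipated=0.640
Final charges: Q1=2.40, Q2=17.60, Q3=2.40, Q4=1.60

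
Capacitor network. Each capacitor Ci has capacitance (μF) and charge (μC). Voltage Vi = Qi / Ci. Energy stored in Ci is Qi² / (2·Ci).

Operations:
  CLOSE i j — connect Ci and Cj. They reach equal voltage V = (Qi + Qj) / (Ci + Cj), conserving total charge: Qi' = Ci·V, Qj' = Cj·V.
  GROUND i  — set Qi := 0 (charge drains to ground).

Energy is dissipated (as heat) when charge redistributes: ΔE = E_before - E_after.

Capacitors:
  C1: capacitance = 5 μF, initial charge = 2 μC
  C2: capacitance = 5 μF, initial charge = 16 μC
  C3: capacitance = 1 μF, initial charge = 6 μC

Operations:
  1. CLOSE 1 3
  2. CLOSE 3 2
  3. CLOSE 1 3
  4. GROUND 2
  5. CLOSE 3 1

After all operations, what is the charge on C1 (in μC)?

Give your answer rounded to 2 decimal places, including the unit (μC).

Answer: 7.96 μC

Derivation:
Initial: C1(5μF, Q=2μC, V=0.40V), C2(5μF, Q=16μC, V=3.20V), C3(1μF, Q=6μC, V=6.00V)
Op 1: CLOSE 1-3: Q_total=8.00, C_total=6.00, V=1.33; Q1=6.67, Q3=1.33; dissipated=13.067
Op 2: CLOSE 3-2: Q_total=17.33, C_total=6.00, V=2.89; Q3=2.89, Q2=14.44; dissipated=1.452
Op 3: CLOSE 1-3: Q_total=9.56, C_total=6.00, V=1.59; Q1=7.96, Q3=1.59; dissipated=1.008
Op 4: GROUND 2: Q2=0; energy lost=20.864
Op 5: CLOSE 3-1: Q_total=9.56, C_total=6.00, V=1.59; Q3=1.59, Q1=7.96; dissipated=0.000
Final charges: Q1=7.96, Q2=0.00, Q3=1.59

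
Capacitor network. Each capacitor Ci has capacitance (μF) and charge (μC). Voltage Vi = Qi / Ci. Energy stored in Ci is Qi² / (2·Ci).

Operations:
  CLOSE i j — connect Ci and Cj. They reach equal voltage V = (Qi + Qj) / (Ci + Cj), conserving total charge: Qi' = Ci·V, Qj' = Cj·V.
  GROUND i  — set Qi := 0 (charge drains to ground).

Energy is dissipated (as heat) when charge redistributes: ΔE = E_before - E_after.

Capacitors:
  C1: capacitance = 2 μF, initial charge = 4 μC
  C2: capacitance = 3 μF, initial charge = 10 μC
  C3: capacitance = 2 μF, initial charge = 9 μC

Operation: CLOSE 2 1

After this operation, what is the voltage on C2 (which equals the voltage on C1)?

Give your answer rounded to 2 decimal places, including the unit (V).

Answer: 2.80 V

Derivation:
Initial: C1(2μF, Q=4μC, V=2.00V), C2(3μF, Q=10μC, V=3.33V), C3(2μF, Q=9μC, V=4.50V)
Op 1: CLOSE 2-1: Q_total=14.00, C_total=5.00, V=2.80; Q2=8.40, Q1=5.60; dissipated=1.067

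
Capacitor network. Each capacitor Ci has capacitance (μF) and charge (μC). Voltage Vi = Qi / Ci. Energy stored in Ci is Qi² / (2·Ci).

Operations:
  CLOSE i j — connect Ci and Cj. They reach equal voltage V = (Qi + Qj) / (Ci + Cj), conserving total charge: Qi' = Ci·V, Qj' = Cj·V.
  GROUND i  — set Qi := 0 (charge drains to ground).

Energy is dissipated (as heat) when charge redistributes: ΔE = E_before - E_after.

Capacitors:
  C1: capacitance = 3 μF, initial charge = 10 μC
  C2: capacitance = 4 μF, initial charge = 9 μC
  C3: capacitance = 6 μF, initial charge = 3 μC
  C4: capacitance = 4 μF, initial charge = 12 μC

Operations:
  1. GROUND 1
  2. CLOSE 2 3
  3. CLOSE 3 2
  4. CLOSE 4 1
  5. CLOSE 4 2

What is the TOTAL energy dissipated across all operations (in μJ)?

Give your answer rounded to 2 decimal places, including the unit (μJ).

Answer: 28.32 μJ

Derivation:
Initial: C1(3μF, Q=10μC, V=3.33V), C2(4μF, Q=9μC, V=2.25V), C3(6μF, Q=3μC, V=0.50V), C4(4μF, Q=12μC, V=3.00V)
Op 1: GROUND 1: Q1=0; energy lost=16.667
Op 2: CLOSE 2-3: Q_total=12.00, C_total=10.00, V=1.20; Q2=4.80, Q3=7.20; dissipated=3.675
Op 3: CLOSE 3-2: Q_total=12.00, C_total=10.00, V=1.20; Q3=7.20, Q2=4.80; dissipated=0.000
Op 4: CLOSE 4-1: Q_total=12.00, C_total=7.00, V=1.71; Q4=6.86, Q1=5.14; dissipated=7.714
Op 5: CLOSE 4-2: Q_total=11.66, C_total=8.00, V=1.46; Q4=5.83, Q2=5.83; dissipated=0.264
Total dissipated: 28.320 μJ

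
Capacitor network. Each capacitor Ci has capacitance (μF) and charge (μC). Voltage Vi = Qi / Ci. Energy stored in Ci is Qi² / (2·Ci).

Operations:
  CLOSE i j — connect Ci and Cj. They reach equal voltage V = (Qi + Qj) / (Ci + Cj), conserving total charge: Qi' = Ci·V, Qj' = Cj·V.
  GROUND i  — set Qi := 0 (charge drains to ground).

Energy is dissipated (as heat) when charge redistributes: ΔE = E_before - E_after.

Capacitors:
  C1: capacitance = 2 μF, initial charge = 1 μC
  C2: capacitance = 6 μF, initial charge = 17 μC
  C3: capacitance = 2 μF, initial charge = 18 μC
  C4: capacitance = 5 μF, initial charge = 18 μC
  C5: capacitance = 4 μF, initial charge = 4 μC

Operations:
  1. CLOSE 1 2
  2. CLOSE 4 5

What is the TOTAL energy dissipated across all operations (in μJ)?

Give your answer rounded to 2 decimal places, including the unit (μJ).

Answer: 11.59 μJ

Derivation:
Initial: C1(2μF, Q=1μC, V=0.50V), C2(6μF, Q=17μC, V=2.83V), C3(2μF, Q=18μC, V=9.00V), C4(5μF, Q=18μC, V=3.60V), C5(4μF, Q=4μC, V=1.00V)
Op 1: CLOSE 1-2: Q_total=18.00, C_total=8.00, V=2.25; Q1=4.50, Q2=13.50; dissipated=4.083
Op 2: CLOSE 4-5: Q_total=22.00, C_total=9.00, V=2.44; Q4=12.22, Q5=9.78; dissipated=7.511
Total dissipated: 11.594 μJ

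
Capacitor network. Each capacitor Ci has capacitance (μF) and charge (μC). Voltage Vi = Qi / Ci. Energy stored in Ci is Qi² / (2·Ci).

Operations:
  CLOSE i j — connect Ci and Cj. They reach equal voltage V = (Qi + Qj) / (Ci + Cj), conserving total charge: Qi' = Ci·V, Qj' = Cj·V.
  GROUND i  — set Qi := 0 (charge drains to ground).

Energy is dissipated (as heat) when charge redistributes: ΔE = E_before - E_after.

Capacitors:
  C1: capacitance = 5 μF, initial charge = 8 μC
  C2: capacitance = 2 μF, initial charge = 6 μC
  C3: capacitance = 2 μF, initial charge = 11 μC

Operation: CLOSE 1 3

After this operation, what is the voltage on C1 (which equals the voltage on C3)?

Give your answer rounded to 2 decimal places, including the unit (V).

Initial: C1(5μF, Q=8μC, V=1.60V), C2(2μF, Q=6μC, V=3.00V), C3(2μF, Q=11μC, V=5.50V)
Op 1: CLOSE 1-3: Q_total=19.00, C_total=7.00, V=2.71; Q1=13.57, Q3=5.43; dissipated=10.864

Answer: 2.71 V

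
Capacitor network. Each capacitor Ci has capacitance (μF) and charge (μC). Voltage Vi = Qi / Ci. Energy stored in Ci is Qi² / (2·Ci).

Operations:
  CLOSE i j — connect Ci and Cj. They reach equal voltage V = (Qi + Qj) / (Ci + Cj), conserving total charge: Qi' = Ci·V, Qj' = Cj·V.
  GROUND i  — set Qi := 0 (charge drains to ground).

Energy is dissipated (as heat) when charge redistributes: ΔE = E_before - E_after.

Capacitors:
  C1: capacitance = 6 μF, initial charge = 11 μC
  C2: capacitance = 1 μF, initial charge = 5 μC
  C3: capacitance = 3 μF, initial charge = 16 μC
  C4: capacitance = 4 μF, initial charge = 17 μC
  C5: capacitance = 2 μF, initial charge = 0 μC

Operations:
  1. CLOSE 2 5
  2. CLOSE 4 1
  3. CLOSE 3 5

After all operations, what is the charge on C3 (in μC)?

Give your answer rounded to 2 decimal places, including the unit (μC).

Initial: C1(6μF, Q=11μC, V=1.83V), C2(1μF, Q=5μC, V=5.00V), C3(3μF, Q=16μC, V=5.33V), C4(4μF, Q=17μC, V=4.25V), C5(2μF, Q=0μC, V=0.00V)
Op 1: CLOSE 2-5: Q_total=5.00, C_total=3.00, V=1.67; Q2=1.67, Q5=3.33; dissipated=8.333
Op 2: CLOSE 4-1: Q_total=28.00, C_total=10.00, V=2.80; Q4=11.20, Q1=16.80; dissipated=7.008
Op 3: CLOSE 3-5: Q_total=19.33, C_total=5.00, V=3.87; Q3=11.60, Q5=7.73; dissipated=8.067
Final charges: Q1=16.80, Q2=1.67, Q3=11.60, Q4=11.20, Q5=7.73

Answer: 11.60 μC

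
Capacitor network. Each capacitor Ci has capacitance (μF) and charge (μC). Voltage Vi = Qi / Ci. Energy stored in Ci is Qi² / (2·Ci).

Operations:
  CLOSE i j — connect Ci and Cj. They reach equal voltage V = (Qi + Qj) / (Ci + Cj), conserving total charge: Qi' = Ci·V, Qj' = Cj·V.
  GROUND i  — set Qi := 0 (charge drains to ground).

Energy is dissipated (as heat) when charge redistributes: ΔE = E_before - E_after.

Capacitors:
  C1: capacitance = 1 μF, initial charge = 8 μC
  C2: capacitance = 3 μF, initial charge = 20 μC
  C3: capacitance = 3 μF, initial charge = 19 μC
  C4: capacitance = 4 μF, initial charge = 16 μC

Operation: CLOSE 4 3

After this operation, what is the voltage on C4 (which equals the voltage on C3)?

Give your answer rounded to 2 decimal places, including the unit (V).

Answer: 5.00 V

Derivation:
Initial: C1(1μF, Q=8μC, V=8.00V), C2(3μF, Q=20μC, V=6.67V), C3(3μF, Q=19μC, V=6.33V), C4(4μF, Q=16μC, V=4.00V)
Op 1: CLOSE 4-3: Q_total=35.00, C_total=7.00, V=5.00; Q4=20.00, Q3=15.00; dissipated=4.667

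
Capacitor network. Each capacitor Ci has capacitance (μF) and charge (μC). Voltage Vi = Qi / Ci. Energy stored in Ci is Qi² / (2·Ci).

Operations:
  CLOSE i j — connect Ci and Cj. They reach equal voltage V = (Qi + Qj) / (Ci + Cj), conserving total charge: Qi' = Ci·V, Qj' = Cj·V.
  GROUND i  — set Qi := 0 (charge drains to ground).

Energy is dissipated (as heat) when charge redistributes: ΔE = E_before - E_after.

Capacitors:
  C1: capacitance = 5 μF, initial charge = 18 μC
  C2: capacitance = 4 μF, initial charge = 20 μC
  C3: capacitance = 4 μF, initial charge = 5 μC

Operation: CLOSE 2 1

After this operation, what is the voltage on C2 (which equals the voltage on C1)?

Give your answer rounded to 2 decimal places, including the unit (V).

Answer: 4.22 V

Derivation:
Initial: C1(5μF, Q=18μC, V=3.60V), C2(4μF, Q=20μC, V=5.00V), C3(4μF, Q=5μC, V=1.25V)
Op 1: CLOSE 2-1: Q_total=38.00, C_total=9.00, V=4.22; Q2=16.89, Q1=21.11; dissipated=2.178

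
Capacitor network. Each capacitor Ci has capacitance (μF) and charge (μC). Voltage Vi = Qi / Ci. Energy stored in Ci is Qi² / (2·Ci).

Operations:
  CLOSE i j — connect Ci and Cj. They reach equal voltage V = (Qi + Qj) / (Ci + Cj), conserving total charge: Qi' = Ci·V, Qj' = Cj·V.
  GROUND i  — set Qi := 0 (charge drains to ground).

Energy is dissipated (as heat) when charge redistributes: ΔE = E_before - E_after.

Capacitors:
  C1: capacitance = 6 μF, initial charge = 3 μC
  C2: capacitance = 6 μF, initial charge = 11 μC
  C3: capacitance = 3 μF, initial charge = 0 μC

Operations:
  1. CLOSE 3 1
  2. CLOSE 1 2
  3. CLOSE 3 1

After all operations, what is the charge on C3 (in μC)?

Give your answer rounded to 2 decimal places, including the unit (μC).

Answer: 2.50 μC

Derivation:
Initial: C1(6μF, Q=3μC, V=0.50V), C2(6μF, Q=11μC, V=1.83V), C3(3μF, Q=0μC, V=0.00V)
Op 1: CLOSE 3-1: Q_total=3.00, C_total=9.00, V=0.33; Q3=1.00, Q1=2.00; dissipated=0.250
Op 2: CLOSE 1-2: Q_total=13.00, C_total=12.00, V=1.08; Q1=6.50, Q2=6.50; dissipated=3.375
Op 3: CLOSE 3-1: Q_total=7.50, C_total=9.00, V=0.83; Q3=2.50, Q1=5.00; dissipated=0.562
Final charges: Q1=5.00, Q2=6.50, Q3=2.50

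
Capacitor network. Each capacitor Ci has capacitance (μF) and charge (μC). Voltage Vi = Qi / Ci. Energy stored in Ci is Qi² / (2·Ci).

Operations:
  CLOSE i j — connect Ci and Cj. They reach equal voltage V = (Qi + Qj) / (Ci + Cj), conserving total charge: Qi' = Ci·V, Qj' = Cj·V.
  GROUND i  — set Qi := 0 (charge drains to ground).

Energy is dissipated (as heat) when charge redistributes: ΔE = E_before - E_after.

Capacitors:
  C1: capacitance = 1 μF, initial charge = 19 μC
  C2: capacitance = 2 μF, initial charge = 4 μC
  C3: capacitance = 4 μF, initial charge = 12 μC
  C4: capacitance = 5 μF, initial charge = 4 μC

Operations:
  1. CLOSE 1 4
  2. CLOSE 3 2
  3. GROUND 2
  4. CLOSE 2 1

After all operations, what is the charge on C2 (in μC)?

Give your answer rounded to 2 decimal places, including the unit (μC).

Initial: C1(1μF, Q=19μC, V=19.00V), C2(2μF, Q=4μC, V=2.00V), C3(4μF, Q=12μC, V=3.00V), C4(5μF, Q=4μC, V=0.80V)
Op 1: CLOSE 1-4: Q_total=23.00, C_total=6.00, V=3.83; Q1=3.83, Q4=19.17; dissipated=138.017
Op 2: CLOSE 3-2: Q_total=16.00, C_total=6.00, V=2.67; Q3=10.67, Q2=5.33; dissipated=0.667
Op 3: GROUND 2: Q2=0; energy lost=7.111
Op 4: CLOSE 2-1: Q_total=3.83, C_total=3.00, V=1.28; Q2=2.56, Q1=1.28; dissipated=4.898
Final charges: Q1=1.28, Q2=2.56, Q3=10.67, Q4=19.17

Answer: 2.56 μC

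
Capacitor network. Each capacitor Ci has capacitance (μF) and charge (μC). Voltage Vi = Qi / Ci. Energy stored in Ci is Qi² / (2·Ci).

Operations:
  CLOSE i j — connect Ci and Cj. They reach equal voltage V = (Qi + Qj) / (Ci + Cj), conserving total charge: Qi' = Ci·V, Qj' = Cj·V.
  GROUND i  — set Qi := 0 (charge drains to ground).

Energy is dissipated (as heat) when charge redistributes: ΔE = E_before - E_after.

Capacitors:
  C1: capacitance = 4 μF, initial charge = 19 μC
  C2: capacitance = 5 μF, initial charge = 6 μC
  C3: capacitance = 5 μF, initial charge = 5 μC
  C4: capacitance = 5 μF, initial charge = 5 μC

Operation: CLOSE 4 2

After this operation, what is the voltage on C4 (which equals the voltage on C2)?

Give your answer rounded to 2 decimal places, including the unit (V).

Initial: C1(4μF, Q=19μC, V=4.75V), C2(5μF, Q=6μC, V=1.20V), C3(5μF, Q=5μC, V=1.00V), C4(5μF, Q=5μC, V=1.00V)
Op 1: CLOSE 4-2: Q_total=11.00, C_total=10.00, V=1.10; Q4=5.50, Q2=5.50; dissipated=0.050

Answer: 1.10 V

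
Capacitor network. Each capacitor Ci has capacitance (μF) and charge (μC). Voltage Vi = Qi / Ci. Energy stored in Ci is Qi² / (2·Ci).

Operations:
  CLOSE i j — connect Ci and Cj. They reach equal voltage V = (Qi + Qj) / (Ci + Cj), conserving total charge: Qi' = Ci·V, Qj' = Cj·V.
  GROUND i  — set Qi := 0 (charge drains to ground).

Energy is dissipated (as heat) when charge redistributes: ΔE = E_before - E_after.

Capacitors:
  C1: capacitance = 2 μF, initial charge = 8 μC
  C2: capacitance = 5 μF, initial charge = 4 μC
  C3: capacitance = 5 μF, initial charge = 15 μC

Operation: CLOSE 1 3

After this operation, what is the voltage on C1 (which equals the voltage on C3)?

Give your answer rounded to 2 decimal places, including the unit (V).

Initial: C1(2μF, Q=8μC, V=4.00V), C2(5μF, Q=4μC, V=0.80V), C3(5μF, Q=15μC, V=3.00V)
Op 1: CLOSE 1-3: Q_total=23.00, C_total=7.00, V=3.29; Q1=6.57, Q3=16.43; dissipated=0.714

Answer: 3.29 V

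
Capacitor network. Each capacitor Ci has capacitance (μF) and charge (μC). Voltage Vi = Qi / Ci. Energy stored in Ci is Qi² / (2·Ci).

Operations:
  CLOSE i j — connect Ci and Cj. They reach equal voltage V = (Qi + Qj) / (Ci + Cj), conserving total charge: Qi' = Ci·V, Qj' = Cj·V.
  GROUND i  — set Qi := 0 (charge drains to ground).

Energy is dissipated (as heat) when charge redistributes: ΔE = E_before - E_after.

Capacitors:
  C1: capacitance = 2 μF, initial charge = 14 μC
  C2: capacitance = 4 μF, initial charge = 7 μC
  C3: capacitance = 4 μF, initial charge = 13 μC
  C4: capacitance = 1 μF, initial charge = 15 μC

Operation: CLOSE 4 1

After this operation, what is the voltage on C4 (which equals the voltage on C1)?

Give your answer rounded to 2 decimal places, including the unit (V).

Initial: C1(2μF, Q=14μC, V=7.00V), C2(4μF, Q=7μC, V=1.75V), C3(4μF, Q=13μC, V=3.25V), C4(1μF, Q=15μC, V=15.00V)
Op 1: CLOSE 4-1: Q_total=29.00, C_total=3.00, V=9.67; Q4=9.67, Q1=19.33; dissipated=21.333

Answer: 9.67 V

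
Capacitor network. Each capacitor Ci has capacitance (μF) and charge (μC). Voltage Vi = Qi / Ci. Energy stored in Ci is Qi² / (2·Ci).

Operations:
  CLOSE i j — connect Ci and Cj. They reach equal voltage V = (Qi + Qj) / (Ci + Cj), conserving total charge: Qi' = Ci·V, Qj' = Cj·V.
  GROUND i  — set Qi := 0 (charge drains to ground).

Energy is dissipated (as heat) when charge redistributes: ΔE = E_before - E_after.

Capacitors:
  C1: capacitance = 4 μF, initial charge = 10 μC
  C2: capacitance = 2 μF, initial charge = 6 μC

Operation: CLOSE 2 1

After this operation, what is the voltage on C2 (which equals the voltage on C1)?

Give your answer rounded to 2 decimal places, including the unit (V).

Answer: 2.67 V

Derivation:
Initial: C1(4μF, Q=10μC, V=2.50V), C2(2μF, Q=6μC, V=3.00V)
Op 1: CLOSE 2-1: Q_total=16.00, C_total=6.00, V=2.67; Q2=5.33, Q1=10.67; dissipated=0.167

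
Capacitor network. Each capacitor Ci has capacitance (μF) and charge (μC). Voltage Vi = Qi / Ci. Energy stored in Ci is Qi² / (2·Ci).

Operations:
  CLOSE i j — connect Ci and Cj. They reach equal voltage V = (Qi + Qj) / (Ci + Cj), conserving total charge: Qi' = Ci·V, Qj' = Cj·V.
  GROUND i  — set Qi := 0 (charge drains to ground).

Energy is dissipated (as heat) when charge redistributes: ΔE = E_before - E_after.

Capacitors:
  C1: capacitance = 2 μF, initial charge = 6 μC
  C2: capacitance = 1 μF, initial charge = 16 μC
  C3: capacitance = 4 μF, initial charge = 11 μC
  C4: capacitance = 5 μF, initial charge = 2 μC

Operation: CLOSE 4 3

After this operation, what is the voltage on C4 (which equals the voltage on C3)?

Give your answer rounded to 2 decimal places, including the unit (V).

Initial: C1(2μF, Q=6μC, V=3.00V), C2(1μF, Q=16μC, V=16.00V), C3(4μF, Q=11μC, V=2.75V), C4(5μF, Q=2μC, V=0.40V)
Op 1: CLOSE 4-3: Q_total=13.00, C_total=9.00, V=1.44; Q4=7.22, Q3=5.78; dissipated=6.136

Answer: 1.44 V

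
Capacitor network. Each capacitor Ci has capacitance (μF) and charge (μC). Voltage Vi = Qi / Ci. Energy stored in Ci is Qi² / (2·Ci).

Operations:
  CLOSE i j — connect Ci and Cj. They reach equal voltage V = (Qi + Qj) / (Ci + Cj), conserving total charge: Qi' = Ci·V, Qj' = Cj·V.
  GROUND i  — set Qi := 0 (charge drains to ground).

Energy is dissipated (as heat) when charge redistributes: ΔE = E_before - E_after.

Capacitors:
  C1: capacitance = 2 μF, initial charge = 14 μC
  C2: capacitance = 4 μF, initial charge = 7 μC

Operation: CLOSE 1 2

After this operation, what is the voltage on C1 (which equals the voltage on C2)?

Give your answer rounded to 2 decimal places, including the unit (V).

Answer: 3.50 V

Derivation:
Initial: C1(2μF, Q=14μC, V=7.00V), C2(4μF, Q=7μC, V=1.75V)
Op 1: CLOSE 1-2: Q_total=21.00, C_total=6.00, V=3.50; Q1=7.00, Q2=14.00; dissipated=18.375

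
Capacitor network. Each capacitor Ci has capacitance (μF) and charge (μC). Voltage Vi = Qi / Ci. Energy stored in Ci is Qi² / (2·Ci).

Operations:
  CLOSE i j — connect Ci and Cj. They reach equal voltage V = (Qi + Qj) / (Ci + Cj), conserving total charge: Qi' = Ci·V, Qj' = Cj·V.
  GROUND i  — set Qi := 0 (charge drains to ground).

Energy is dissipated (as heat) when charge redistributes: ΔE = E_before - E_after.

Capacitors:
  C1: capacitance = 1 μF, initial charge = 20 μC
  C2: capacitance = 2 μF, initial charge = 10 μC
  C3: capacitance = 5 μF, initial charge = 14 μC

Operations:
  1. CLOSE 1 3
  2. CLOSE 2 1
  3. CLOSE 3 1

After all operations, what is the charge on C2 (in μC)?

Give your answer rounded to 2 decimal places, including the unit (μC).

Answer: 10.44 μC

Derivation:
Initial: C1(1μF, Q=20μC, V=20.00V), C2(2μF, Q=10μC, V=5.00V), C3(5μF, Q=14μC, V=2.80V)
Op 1: CLOSE 1-3: Q_total=34.00, C_total=6.00, V=5.67; Q1=5.67, Q3=28.33; dissipated=123.267
Op 2: CLOSE 2-1: Q_total=15.67, C_total=3.00, V=5.22; Q2=10.44, Q1=5.22; dissipated=0.148
Op 3: CLOSE 3-1: Q_total=33.56, C_total=6.00, V=5.59; Q3=27.96, Q1=5.59; dissipated=0.082
Final charges: Q1=5.59, Q2=10.44, Q3=27.96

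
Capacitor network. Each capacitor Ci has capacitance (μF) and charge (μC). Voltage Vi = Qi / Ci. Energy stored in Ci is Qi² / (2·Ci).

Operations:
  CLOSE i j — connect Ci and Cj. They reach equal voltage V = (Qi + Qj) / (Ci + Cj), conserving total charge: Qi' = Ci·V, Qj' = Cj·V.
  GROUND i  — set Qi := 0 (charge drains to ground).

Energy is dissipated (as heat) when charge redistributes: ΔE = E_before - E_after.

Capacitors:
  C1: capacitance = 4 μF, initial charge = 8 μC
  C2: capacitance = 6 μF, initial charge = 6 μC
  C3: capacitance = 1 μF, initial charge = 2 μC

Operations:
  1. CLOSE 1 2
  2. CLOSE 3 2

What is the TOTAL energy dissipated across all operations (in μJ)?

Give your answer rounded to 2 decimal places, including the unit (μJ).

Answer: 1.35 μJ

Derivation:
Initial: C1(4μF, Q=8μC, V=2.00V), C2(6μF, Q=6μC, V=1.00V), C3(1μF, Q=2μC, V=2.00V)
Op 1: CLOSE 1-2: Q_total=14.00, C_total=10.00, V=1.40; Q1=5.60, Q2=8.40; dissipated=1.200
Op 2: CLOSE 3-2: Q_total=10.40, C_total=7.00, V=1.49; Q3=1.49, Q2=8.91; dissipated=0.154
Total dissipated: 1.354 μJ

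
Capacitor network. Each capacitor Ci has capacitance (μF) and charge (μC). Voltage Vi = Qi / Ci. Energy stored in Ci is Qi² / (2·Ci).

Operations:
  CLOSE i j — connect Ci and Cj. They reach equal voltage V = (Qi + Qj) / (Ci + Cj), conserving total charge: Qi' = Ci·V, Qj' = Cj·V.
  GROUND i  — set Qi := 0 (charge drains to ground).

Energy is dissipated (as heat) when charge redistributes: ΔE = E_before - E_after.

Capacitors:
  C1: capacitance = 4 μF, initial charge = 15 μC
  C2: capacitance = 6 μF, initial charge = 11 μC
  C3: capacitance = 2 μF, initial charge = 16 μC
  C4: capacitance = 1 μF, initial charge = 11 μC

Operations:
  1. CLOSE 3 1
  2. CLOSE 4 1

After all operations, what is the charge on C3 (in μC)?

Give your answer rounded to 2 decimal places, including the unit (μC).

Initial: C1(4μF, Q=15μC, V=3.75V), C2(6μF, Q=11μC, V=1.83V), C3(2μF, Q=16μC, V=8.00V), C4(1μF, Q=11μC, V=11.00V)
Op 1: CLOSE 3-1: Q_total=31.00, C_total=6.00, V=5.17; Q3=10.33, Q1=20.67; dissipated=12.042
Op 2: CLOSE 4-1: Q_total=31.67, C_total=5.00, V=6.33; Q4=6.33, Q1=25.33; dissipated=13.611
Final charges: Q1=25.33, Q2=11.00, Q3=10.33, Q4=6.33

Answer: 10.33 μC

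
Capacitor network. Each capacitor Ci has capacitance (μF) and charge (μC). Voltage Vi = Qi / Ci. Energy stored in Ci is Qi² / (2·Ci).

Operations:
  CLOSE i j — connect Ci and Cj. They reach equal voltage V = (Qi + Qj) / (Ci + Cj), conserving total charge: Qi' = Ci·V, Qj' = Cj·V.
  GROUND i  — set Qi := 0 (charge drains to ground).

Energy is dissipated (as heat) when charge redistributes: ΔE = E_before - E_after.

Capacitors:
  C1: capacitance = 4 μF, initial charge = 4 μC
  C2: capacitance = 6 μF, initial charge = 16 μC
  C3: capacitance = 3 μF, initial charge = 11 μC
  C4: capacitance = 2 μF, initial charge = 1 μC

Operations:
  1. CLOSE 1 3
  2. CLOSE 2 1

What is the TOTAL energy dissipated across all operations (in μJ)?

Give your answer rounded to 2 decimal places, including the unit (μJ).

Initial: C1(4μF, Q=4μC, V=1.00V), C2(6μF, Q=16μC, V=2.67V), C3(3μF, Q=11μC, V=3.67V), C4(2μF, Q=1μC, V=0.50V)
Op 1: CLOSE 1-3: Q_total=15.00, C_total=7.00, V=2.14; Q1=8.57, Q3=6.43; dissipated=6.095
Op 2: CLOSE 2-1: Q_total=24.57, C_total=10.00, V=2.46; Q2=14.74, Q1=9.83; dissipated=0.329
Total dissipated: 6.424 μJ

Answer: 6.42 μJ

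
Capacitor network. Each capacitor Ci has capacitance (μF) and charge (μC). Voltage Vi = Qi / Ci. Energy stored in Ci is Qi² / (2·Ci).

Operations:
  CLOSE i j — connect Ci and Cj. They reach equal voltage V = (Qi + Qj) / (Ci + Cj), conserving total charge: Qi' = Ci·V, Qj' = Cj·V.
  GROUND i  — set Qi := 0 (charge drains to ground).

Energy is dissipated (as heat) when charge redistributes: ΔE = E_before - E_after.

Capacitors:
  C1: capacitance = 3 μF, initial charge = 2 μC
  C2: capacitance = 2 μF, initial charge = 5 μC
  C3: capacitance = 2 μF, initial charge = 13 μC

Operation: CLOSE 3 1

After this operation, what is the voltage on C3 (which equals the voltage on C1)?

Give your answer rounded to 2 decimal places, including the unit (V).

Initial: C1(3μF, Q=2μC, V=0.67V), C2(2μF, Q=5μC, V=2.50V), C3(2μF, Q=13μC, V=6.50V)
Op 1: CLOSE 3-1: Q_total=15.00, C_total=5.00, V=3.00; Q3=6.00, Q1=9.00; dissipated=20.417

Answer: 3.00 V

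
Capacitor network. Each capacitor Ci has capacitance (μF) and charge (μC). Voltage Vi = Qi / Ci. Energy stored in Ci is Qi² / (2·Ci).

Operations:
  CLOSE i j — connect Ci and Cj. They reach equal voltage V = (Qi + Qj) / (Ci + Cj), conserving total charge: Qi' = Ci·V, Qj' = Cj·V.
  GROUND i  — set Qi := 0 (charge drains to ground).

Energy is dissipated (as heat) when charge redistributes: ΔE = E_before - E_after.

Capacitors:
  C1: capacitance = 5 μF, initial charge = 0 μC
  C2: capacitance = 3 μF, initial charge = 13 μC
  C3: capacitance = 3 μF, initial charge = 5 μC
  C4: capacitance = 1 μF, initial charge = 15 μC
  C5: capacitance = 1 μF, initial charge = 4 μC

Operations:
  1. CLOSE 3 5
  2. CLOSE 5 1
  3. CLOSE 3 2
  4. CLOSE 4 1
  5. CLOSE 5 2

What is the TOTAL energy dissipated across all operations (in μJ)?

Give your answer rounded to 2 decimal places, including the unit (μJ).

Answer: 99.72 μJ

Derivation:
Initial: C1(5μF, Q=0μC, V=0.00V), C2(3μF, Q=13μC, V=4.33V), C3(3μF, Q=5μC, V=1.67V), C4(1μF, Q=15μC, V=15.00V), C5(1μF, Q=4μC, V=4.00V)
Op 1: CLOSE 3-5: Q_total=9.00, C_total=4.00, V=2.25; Q3=6.75, Q5=2.25; dissipated=2.042
Op 2: CLOSE 5-1: Q_total=2.25, C_total=6.00, V=0.38; Q5=0.38, Q1=1.88; dissipated=2.109
Op 3: CLOSE 3-2: Q_total=19.75, C_total=6.00, V=3.29; Q3=9.88, Q2=9.88; dissipated=3.255
Op 4: CLOSE 4-1: Q_total=16.88, C_total=6.00, V=2.81; Q4=2.81, Q1=14.06; dissipated=89.121
Op 5: CLOSE 5-2: Q_total=10.25, C_total=4.00, V=2.56; Q5=2.56, Q2=7.69; dissipated=3.190
Total dissipated: 99.717 μJ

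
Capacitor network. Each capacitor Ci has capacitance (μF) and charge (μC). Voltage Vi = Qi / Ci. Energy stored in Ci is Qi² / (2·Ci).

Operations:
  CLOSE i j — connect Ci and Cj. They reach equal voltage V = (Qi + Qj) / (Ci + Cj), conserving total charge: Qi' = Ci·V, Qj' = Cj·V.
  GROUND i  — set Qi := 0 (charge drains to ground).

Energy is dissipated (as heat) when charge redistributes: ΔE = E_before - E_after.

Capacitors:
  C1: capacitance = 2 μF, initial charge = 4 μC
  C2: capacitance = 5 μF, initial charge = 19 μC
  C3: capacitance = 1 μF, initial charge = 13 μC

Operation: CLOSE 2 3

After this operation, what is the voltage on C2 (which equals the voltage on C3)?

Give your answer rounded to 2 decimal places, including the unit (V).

Answer: 5.33 V

Derivation:
Initial: C1(2μF, Q=4μC, V=2.00V), C2(5μF, Q=19μC, V=3.80V), C3(1μF, Q=13μC, V=13.00V)
Op 1: CLOSE 2-3: Q_total=32.00, C_total=6.00, V=5.33; Q2=26.67, Q3=5.33; dissipated=35.267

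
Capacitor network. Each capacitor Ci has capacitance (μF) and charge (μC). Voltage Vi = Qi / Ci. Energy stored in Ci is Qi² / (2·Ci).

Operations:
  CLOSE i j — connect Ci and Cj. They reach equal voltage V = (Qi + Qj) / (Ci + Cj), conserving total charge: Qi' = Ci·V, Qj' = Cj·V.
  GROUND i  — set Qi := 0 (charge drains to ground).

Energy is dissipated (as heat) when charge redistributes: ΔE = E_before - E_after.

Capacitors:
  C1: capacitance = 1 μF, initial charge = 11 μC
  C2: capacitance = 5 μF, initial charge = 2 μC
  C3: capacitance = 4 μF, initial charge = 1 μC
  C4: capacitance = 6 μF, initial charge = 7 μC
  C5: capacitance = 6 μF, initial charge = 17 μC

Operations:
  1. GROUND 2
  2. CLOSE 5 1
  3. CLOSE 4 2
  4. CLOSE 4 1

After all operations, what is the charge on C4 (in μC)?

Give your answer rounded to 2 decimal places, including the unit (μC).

Answer: 6.70 μC

Derivation:
Initial: C1(1μF, Q=11μC, V=11.00V), C2(5μF, Q=2μC, V=0.40V), C3(4μF, Q=1μC, V=0.25V), C4(6μF, Q=7μC, V=1.17V), C5(6μF, Q=17μC, V=2.83V)
Op 1: GROUND 2: Q2=0; energy lost=0.400
Op 2: CLOSE 5-1: Q_total=28.00, C_total=7.00, V=4.00; Q5=24.00, Q1=4.00; dissipated=28.583
Op 3: CLOSE 4-2: Q_total=7.00, C_total=11.00, V=0.64; Q4=3.82, Q2=3.18; dissipated=1.856
Op 4: CLOSE 4-1: Q_total=7.82, C_total=7.00, V=1.12; Q4=6.70, Q1=1.12; dissipated=4.849
Final charges: Q1=1.12, Q2=3.18, Q3=1.00, Q4=6.70, Q5=24.00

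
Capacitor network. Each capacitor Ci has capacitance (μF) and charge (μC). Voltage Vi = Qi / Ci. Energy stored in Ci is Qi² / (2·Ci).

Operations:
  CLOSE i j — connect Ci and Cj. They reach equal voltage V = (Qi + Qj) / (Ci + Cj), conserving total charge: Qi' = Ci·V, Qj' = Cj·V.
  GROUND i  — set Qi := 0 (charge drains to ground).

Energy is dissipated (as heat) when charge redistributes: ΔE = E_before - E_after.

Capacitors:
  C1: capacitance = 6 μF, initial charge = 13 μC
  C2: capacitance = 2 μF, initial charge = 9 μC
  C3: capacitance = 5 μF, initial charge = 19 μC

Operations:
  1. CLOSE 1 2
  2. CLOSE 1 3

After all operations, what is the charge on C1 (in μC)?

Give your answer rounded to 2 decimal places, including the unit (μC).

Answer: 19.36 μC

Derivation:
Initial: C1(6μF, Q=13μC, V=2.17V), C2(2μF, Q=9μC, V=4.50V), C3(5μF, Q=19μC, V=3.80V)
Op 1: CLOSE 1-2: Q_total=22.00, C_total=8.00, V=2.75; Q1=16.50, Q2=5.50; dissipated=4.083
Op 2: CLOSE 1-3: Q_total=35.50, C_total=11.00, V=3.23; Q1=19.36, Q3=16.14; dissipated=1.503
Final charges: Q1=19.36, Q2=5.50, Q3=16.14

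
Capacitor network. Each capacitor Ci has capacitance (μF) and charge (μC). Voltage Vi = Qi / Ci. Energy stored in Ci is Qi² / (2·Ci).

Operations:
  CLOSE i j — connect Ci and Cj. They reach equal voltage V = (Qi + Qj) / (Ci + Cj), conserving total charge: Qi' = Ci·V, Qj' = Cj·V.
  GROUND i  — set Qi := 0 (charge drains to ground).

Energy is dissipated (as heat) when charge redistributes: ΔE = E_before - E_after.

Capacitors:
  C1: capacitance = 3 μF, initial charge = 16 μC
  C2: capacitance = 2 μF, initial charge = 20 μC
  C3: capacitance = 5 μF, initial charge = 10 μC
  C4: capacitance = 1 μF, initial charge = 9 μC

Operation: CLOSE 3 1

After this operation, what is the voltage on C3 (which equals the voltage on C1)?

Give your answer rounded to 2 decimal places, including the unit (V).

Answer: 3.25 V

Derivation:
Initial: C1(3μF, Q=16μC, V=5.33V), C2(2μF, Q=20μC, V=10.00V), C3(5μF, Q=10μC, V=2.00V), C4(1μF, Q=9μC, V=9.00V)
Op 1: CLOSE 3-1: Q_total=26.00, C_total=8.00, V=3.25; Q3=16.25, Q1=9.75; dissipated=10.417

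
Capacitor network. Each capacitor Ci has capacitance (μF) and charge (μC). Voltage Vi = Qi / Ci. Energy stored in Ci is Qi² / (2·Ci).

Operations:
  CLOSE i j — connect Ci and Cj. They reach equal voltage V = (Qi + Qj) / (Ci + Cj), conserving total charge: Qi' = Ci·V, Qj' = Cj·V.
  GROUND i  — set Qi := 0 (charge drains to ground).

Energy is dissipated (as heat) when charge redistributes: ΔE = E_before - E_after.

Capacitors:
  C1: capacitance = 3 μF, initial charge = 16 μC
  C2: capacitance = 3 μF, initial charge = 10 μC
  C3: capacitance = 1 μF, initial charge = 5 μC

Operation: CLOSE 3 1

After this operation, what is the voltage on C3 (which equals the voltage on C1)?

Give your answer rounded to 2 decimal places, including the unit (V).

Initial: C1(3μF, Q=16μC, V=5.33V), C2(3μF, Q=10μC, V=3.33V), C3(1μF, Q=5μC, V=5.00V)
Op 1: CLOSE 3-1: Q_total=21.00, C_total=4.00, V=5.25; Q3=5.25, Q1=15.75; dissipated=0.042

Answer: 5.25 V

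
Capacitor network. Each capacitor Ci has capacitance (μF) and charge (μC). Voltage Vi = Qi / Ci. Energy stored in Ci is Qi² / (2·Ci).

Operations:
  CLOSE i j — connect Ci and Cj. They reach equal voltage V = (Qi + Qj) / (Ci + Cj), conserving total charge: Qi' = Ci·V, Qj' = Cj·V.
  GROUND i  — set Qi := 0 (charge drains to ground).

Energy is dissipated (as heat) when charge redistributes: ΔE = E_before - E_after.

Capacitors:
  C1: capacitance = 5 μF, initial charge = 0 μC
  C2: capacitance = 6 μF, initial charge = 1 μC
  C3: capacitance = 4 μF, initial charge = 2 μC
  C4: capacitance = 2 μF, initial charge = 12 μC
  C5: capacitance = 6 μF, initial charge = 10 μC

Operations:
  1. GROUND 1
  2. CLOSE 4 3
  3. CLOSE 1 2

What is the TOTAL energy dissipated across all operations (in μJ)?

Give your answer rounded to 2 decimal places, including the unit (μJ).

Answer: 20.20 μJ

Derivation:
Initial: C1(5μF, Q=0μC, V=0.00V), C2(6μF, Q=1μC, V=0.17V), C3(4μF, Q=2μC, V=0.50V), C4(2μF, Q=12μC, V=6.00V), C5(6μF, Q=10μC, V=1.67V)
Op 1: GROUND 1: Q1=0; energy lost=0.000
Op 2: CLOSE 4-3: Q_total=14.00, C_total=6.00, V=2.33; Q4=4.67, Q3=9.33; dissipated=20.167
Op 3: CLOSE 1-2: Q_total=1.00, C_total=11.00, V=0.09; Q1=0.45, Q2=0.55; dissipated=0.038
Total dissipated: 20.205 μJ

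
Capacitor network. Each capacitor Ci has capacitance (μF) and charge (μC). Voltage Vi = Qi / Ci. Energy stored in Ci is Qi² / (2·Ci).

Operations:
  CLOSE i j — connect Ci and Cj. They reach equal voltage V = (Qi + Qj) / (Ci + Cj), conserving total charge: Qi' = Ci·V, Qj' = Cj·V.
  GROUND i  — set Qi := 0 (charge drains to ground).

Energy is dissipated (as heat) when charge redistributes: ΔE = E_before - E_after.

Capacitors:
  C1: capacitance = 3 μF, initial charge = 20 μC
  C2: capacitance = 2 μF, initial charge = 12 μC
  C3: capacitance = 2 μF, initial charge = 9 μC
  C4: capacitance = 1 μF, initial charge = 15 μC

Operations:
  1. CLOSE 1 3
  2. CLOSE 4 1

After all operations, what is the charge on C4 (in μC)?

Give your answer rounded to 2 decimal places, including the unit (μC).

Initial: C1(3μF, Q=20μC, V=6.67V), C2(2μF, Q=12μC, V=6.00V), C3(2μF, Q=9μC, V=4.50V), C4(1μF, Q=15μC, V=15.00V)
Op 1: CLOSE 1-3: Q_total=29.00, C_total=5.00, V=5.80; Q1=17.40, Q3=11.60; dissipated=2.817
Op 2: CLOSE 4-1: Q_total=32.40, C_total=4.00, V=8.10; Q4=8.10, Q1=24.30; dissipated=31.740
Final charges: Q1=24.30, Q2=12.00, Q3=11.60, Q4=8.10

Answer: 8.10 μC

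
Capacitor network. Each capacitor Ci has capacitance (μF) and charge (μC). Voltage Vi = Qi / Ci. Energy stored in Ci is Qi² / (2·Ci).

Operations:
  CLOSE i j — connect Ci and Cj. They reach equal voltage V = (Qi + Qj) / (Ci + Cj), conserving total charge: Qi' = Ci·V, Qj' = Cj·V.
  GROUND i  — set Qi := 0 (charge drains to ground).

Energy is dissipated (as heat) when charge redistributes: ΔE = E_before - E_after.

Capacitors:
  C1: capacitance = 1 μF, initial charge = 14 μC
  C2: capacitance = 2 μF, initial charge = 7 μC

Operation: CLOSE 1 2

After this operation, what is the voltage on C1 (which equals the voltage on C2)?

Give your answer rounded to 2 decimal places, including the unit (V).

Initial: C1(1μF, Q=14μC, V=14.00V), C2(2μF, Q=7μC, V=3.50V)
Op 1: CLOSE 1-2: Q_total=21.00, C_total=3.00, V=7.00; Q1=7.00, Q2=14.00; dissipated=36.750

Answer: 7.00 V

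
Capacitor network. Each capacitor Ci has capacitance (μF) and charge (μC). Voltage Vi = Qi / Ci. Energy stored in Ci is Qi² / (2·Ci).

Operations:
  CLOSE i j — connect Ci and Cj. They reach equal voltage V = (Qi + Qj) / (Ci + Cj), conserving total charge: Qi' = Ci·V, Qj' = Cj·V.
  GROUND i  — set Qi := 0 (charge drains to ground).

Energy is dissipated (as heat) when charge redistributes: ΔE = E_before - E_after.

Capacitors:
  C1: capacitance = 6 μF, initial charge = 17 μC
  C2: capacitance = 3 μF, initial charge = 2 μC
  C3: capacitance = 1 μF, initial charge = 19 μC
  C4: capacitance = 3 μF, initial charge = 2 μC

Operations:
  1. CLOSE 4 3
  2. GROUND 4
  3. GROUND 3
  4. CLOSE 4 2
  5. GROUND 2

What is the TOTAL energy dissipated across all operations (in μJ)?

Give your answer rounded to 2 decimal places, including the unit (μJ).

Initial: C1(6μF, Q=17μC, V=2.83V), C2(3μF, Q=2μC, V=0.67V), C3(1μF, Q=19μC, V=19.00V), C4(3μF, Q=2μC, V=0.67V)
Op 1: CLOSE 4-3: Q_total=21.00, C_total=4.00, V=5.25; Q4=15.75, Q3=5.25; dissipated=126.042
Op 2: GROUND 4: Q4=0; energy lost=41.344
Op 3: GROUND 3: Q3=0; energy lost=13.781
Op 4: CLOSE 4-2: Q_total=2.00, C_total=6.00, V=0.33; Q4=1.00, Q2=1.00; dissipated=0.333
Op 5: GROUND 2: Q2=0; energy lost=0.167
Total dissipated: 181.667 μJ

Answer: 181.67 μJ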